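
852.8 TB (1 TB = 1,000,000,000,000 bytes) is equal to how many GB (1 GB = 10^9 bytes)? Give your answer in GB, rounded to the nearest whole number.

852.8 TB × 1,000,000,000,000 bytes/TB = 852,800,000,000,000 bytes
1 GB = 10^9 bytes = 1,000,000,000 bytes
852,800,000,000,000 / 1,000,000,000 = 852,800 GB

852,800 GB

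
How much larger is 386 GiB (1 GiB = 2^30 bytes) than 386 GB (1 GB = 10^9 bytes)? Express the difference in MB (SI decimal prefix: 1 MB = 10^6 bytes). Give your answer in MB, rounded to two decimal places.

386 GiB = 386 × 1,073,741,824 = 414,464,344,064 bytes
386 GB = 386 × 1,000,000,000 = 386,000,000,000 bytes
difference = 28,464,344,064 bytes
28,464,344,064 / 1,000,000 = 28,464.34 MB

28,464.34 MB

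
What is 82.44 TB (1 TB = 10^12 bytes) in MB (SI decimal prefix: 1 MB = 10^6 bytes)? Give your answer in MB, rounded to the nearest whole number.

82.44 TB × 1,000,000,000,000 bytes/TB = 82,440,000,000,000 bytes
1 MB = 10^6 bytes = 1,000,000 bytes
82,440,000,000,000 / 1,000,000 = 82,440,000 MB

82,440,000 MB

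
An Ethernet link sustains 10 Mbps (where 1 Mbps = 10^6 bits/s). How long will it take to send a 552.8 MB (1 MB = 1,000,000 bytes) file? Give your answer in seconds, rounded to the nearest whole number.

552.8 MB = 552,800,000 bytes = 4,422,400,000 bits
10 Mbps = 10,000,000 bits/s
time = 4,422,400,000 / 10,000,000 = 442 s

442 seconds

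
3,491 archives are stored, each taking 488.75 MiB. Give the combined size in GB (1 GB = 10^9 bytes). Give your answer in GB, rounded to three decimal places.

1,789.108 GB

Total = 3,491 × 488.75 MiB = 1706226.25 MiB
= 1706226.25 × 1,048,576 bytes = 1,789,107,896,320 bytes
1 GB = 1,000,000,000 bytes
1,789,107,896,320 / 1,000,000,000 = 1,789.108 GB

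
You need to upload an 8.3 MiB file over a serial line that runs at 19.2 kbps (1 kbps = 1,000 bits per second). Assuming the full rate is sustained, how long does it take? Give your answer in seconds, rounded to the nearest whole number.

3,626 seconds

8.3 MiB = 8,703,180.8 bytes = 69,625,446.4 bits
19.2 kbps = 19,200 bits/s
time = 69,625,446.4 / 19,200 = 3,626 s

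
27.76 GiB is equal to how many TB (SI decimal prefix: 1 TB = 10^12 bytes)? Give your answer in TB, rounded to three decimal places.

27.76 GiB = 27.76 × 2^30 bytes = 29,807,073,034.24 bytes
1 TB = 1,000,000,000,000 bytes
29,807,073,034.24 / 1,000,000,000,000 = 0.030 TB

0.030 TB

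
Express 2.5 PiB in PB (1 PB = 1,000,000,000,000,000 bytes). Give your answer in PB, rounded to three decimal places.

2.5 PiB × 1,125,899,906,842,624 bytes/PiB = 2,814,749,767,106,560 bytes
1 PB = 1,000,000,000,000,000 bytes
2,814,749,767,106,560 / 1,000,000,000,000,000 = 2.815 PB

2.815 PB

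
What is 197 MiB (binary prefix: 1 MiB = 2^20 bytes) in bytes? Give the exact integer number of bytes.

206,569,472 bytes

197 × 1,048,576 = 206,569,472 bytes  (1 MiB = 2^20 bytes)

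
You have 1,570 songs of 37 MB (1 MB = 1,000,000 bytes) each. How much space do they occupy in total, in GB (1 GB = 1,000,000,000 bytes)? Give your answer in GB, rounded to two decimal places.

Total = 1,570 × 37 MB = 58,090 MB
= 58,090 × 1,000,000 bytes = 58,090,000,000 bytes
1 GB = 1,000,000,000 bytes
58,090,000,000 / 1,000,000,000 = 58.09 GB

58.09 GB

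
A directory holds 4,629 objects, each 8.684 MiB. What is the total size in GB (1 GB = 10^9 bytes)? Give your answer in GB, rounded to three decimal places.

42.151 GB

Total = 4,629 × 8.684 MiB = 40198.236 MiB
= 40198.236 × 1,048,576 bytes = 42,150,905,511.936 bytes
1 GB = 1,000,000,000 bytes
42,150,905,511.936 / 1,000,000,000 = 42.151 GB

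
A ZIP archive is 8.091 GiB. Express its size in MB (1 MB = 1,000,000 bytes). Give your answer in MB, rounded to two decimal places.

8,687.65 MB

8.091 GiB = 8.091 × 2^30 bytes = 8,687,645,097.984 bytes
1 MB = 1,000,000 bytes
8,687,645,097.984 / 1,000,000 = 8,687.65 MB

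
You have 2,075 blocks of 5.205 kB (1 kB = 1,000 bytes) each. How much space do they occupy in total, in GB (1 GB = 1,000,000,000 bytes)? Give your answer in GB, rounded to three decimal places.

0.011 GB

Total = 2,075 × 5.205 kB = 10800.375 kB
= 10800.375 × 1,000 bytes = 10,800,375 bytes
1 GB = 1,000,000,000 bytes
10,800,375 / 1,000,000,000 = 0.011 GB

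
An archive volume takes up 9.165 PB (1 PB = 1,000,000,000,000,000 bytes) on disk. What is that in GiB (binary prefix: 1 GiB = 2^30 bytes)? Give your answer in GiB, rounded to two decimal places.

8,535,571.40 GiB

9.165 PB = 9.165 × 10^15 bytes = 9,165,000,000,000,000 bytes
1 GiB = 1,073,741,824 bytes
9,165,000,000,000,000 / 1,073,741,824 = 8,535,571.40 GiB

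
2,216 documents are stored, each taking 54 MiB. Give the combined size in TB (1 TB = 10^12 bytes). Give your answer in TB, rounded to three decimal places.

0.125 TB

Total = 2,216 × 54 MiB = 119,664 MiB
= 119,664 × 1,048,576 bytes = 125,476,798,464 bytes
1 TB = 1,000,000,000,000 bytes
125,476,798,464 / 1,000,000,000,000 = 0.125 TB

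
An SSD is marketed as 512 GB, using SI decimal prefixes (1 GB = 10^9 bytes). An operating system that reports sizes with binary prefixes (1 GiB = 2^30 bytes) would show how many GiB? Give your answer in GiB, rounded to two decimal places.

476.84 GiB

512 GB = 512 × 10^9 bytes = 512,000,000,000 bytes
1 GiB = 2^30 bytes = 1,073,741,824 bytes
512,000,000,000 / 1,073,741,824 = 476.84 GiB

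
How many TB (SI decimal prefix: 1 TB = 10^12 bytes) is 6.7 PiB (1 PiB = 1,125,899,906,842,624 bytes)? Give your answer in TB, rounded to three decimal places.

7,543.529 TB

6.7 PiB = 6.7 × 2^50 bytes = 7,543,529,375,845,580.8 bytes
1 TB = 10^12 bytes = 1,000,000,000,000 bytes
7,543,529,375,845,580.8 / 1,000,000,000,000 = 7,543.529 TB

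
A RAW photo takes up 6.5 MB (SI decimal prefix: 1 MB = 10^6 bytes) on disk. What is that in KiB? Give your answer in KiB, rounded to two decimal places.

6,347.66 KiB

6.5 MB = 6.5 × 10^6 bytes = 6,500,000 bytes
1 KiB = 1,024 bytes
6,500,000 / 1,024 = 6,347.66 KiB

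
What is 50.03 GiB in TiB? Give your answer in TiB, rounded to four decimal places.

50.03 GiB = 50.03 × 2^30 bytes = 53,719,303,454.72 bytes
1 TiB = 2^40 bytes = 1,099,511,627,776 bytes
53,719,303,454.72 / 1,099,511,627,776 = 0.0489 TiB

0.0489 TiB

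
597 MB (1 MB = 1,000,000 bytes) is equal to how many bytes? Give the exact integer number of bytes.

597,000,000 bytes

597 × 1,000,000 = 597,000,000 bytes  (1 MB = 10^6 bytes)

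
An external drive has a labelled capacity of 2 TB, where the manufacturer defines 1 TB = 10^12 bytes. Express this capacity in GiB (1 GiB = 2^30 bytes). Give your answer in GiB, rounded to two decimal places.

1,862.65 GiB

2 TB × 1,000,000,000,000 bytes/TB = 2,000,000,000,000 bytes
1 GiB = 2^30 bytes = 1,073,741,824 bytes
2,000,000,000,000 / 1,073,741,824 = 1,862.65 GiB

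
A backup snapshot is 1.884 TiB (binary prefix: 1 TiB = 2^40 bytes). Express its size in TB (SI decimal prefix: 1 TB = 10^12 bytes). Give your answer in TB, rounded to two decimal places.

1.884 TiB × 1,099,511,627,776 bytes/TiB = 2,071,479,906,729.984 bytes
1 TB = 1,000,000,000,000 bytes
2,071,479,906,729.984 / 1,000,000,000,000 = 2.07 TB

2.07 TB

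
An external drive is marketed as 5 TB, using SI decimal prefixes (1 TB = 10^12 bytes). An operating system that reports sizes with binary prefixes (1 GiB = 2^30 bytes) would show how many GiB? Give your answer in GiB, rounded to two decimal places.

4,656.61 GiB

5 TB × 1,000,000,000,000 bytes/TB = 5,000,000,000,000 bytes
1 GiB = 2^30 bytes = 1,073,741,824 bytes
5,000,000,000,000 / 1,073,741,824 = 4,656.61 GiB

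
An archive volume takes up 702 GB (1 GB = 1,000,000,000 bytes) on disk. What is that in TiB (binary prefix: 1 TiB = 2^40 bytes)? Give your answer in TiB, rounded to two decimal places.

702 GB × 1,000,000,000 bytes/GB = 702,000,000,000 bytes
1 TiB = 1,099,511,627,776 bytes
702,000,000,000 / 1,099,511,627,776 = 0.64 TiB

0.64 TiB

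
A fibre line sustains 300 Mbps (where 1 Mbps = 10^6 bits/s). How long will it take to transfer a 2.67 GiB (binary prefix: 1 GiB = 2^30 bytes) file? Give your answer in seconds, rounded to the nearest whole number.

2.67 GiB = 2,866,890,670.08 bytes = 22,935,125,360.64 bits
300 Mbps = 300,000,000 bits/s
time = 22,935,125,360.64 / 300,000,000 = 76 s

76 seconds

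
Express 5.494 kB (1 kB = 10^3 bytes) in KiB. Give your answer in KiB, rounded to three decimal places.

5.494 kB × 1,000 bytes/kB = 5,494 bytes
1 KiB = 1,024 bytes
5,494 / 1,024 = 5.365 KiB

5.365 KiB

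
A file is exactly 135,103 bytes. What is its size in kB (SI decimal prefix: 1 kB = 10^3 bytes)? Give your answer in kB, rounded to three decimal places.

135,103 bytes given.
1 kB = 1,000 bytes
135,103 / 1,000 = 135.103 kB

135.103 kB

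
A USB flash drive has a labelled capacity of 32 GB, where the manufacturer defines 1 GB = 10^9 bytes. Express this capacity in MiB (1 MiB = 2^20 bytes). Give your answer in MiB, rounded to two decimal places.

32 GB = 32 × 10^9 bytes = 32,000,000,000 bytes
1 MiB = 1,048,576 bytes
32,000,000,000 / 1,048,576 = 30,517.58 MiB

30,517.58 MiB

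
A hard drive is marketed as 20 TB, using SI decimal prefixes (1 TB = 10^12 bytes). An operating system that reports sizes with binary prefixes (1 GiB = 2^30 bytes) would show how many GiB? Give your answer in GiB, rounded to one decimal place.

18,626.5 GiB

20 TB × 1,000,000,000,000 bytes/TB = 20,000,000,000,000 bytes
1 GiB = 2^30 bytes = 1,073,741,824 bytes
20,000,000,000,000 / 1,073,741,824 = 18,626.5 GiB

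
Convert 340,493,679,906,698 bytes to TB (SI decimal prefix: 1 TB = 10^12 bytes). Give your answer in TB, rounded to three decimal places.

340,493,679,906,698 bytes given.
1 TB = 1,000,000,000,000 bytes
340,493,679,906,698 / 1,000,000,000,000 = 340.494 TB

340.494 TB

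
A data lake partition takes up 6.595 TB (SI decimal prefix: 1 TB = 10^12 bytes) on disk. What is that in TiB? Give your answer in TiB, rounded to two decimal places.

6.595 TB × 1,000,000,000,000 bytes/TB = 6,595,000,000,000 bytes
1 TiB = 2^40 bytes = 1,099,511,627,776 bytes
6,595,000,000,000 / 1,099,511,627,776 = 6.00 TiB

6.00 TiB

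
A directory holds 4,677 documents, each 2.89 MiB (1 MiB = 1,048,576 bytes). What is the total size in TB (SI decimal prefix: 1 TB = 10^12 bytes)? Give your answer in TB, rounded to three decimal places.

0.014 TB

Total = 4,677 × 2.89 MiB = 13516.53 MiB
= 13516.53 × 1,048,576 bytes = 14,173,108,961.28 bytes
1 TB = 1,000,000,000,000 bytes
14,173,108,961.28 / 1,000,000,000,000 = 0.014 TB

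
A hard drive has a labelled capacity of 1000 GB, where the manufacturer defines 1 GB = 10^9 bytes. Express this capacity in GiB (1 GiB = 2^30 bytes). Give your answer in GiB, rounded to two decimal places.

1000 GB = 1000 × 10^9 bytes = 1,000,000,000,000 bytes
1 GiB = 2^30 bytes = 1,073,741,824 bytes
1,000,000,000,000 / 1,073,741,824 = 931.32 GiB

931.32 GiB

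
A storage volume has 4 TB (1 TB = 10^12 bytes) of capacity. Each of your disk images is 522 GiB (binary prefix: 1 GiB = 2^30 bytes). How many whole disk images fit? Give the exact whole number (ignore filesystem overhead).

Capacity: 4 TB = 4,000,000,000,000 bytes
Per item: 522 GiB = 560,493,232,128 bytes
⌊4,000,000,000,000 / 560,493,232,128⌋ = 7

7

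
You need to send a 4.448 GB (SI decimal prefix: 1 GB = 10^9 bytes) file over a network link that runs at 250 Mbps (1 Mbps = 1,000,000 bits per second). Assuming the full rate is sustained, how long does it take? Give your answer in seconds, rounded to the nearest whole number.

4.448 GB = 4,448,000,000 bytes = 35,584,000,000 bits
250 Mbps = 250,000,000 bits/s
time = 35,584,000,000 / 250,000,000 = 142 s

142 seconds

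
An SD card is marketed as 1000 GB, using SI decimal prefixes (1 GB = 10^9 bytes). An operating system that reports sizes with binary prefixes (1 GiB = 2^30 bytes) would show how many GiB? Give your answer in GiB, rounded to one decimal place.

1000 GB × 1,000,000,000 bytes/GB = 1,000,000,000,000 bytes
1 GiB = 1,073,741,824 bytes
1,000,000,000,000 / 1,073,741,824 = 931.3 GiB

931.3 GiB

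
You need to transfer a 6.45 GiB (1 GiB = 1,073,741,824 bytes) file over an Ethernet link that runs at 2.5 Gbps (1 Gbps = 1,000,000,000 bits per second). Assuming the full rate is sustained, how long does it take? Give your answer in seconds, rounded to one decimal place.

22.2 seconds

6.45 GiB = 6,925,634,764.8 bytes = 55,405,078,118.4 bits
2.5 Gbps = 2,500,000,000 bits/s
time = 55,405,078,118.4 / 2,500,000,000 = 22.2 s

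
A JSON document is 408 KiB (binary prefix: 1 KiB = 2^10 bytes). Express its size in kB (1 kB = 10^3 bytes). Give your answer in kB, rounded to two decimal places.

417.79 kB

408 KiB = 408 × 2^10 bytes = 417,792 bytes
1 kB = 10^3 bytes = 1,000 bytes
417,792 / 1,000 = 417.79 kB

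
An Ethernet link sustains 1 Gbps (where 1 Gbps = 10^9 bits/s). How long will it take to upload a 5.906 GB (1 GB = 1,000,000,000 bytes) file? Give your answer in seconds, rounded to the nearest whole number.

47 seconds

5.906 GB = 5,906,000,000 bytes = 47,248,000,000 bits
1 Gbps = 1,000,000,000 bits/s
time = 47,248,000,000 / 1,000,000,000 = 47 s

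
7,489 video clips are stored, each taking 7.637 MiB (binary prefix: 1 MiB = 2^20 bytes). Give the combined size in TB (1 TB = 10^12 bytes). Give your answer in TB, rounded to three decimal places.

0.060 TB

Total = 7,489 × 7.637 MiB = 57193.493 MiB
= 57193.493 × 1,048,576 bytes = 59,971,724,115.968 bytes
1 TB = 1,000,000,000,000 bytes
59,971,724,115.968 / 1,000,000,000,000 = 0.060 TB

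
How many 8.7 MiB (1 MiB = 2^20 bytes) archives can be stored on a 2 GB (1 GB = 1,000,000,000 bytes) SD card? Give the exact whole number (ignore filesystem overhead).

219

Capacity: 2 GB = 2,000,000,000 bytes
Per item: 8.7 MiB = 9,122,611.2 bytes
⌊2,000,000,000 / 9,122,611.2⌋ = 219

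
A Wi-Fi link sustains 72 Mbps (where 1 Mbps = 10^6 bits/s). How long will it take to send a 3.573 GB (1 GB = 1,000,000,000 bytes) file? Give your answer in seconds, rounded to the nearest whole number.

3.573 GB = 3,573,000,000 bytes = 28,584,000,000 bits
72 Mbps = 72,000,000 bits/s
time = 28,584,000,000 / 72,000,000 = 397 s

397 seconds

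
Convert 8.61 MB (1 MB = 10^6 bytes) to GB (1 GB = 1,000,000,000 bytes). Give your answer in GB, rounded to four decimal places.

0.0086 GB

8.61 MB = 8.61 × 10^6 bytes = 8,610,000 bytes
1 GB = 1,000,000,000 bytes
8,610,000 / 1,000,000,000 = 0.0086 GB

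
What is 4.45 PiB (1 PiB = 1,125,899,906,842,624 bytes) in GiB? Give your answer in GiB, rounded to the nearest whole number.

4,666,163 GiB

4.45 PiB × 1,125,899,906,842,624 bytes/PiB = 5,010,254,585,449,676.8 bytes
1 GiB = 2^30 bytes = 1,073,741,824 bytes
5,010,254,585,449,676.8 / 1,073,741,824 = 4,666,163 GiB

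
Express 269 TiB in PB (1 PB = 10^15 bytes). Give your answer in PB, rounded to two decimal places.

0.30 PB

269 TiB = 269 × 2^40 bytes = 295,768,627,871,744 bytes
1 PB = 10^15 bytes = 1,000,000,000,000,000 bytes
295,768,627,871,744 / 1,000,000,000,000,000 = 0.30 PB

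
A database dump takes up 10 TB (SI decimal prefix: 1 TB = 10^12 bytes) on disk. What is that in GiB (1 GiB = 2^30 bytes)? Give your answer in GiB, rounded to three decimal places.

10 TB = 10 × 10^12 bytes = 10,000,000,000,000 bytes
1 GiB = 1,073,741,824 bytes
10,000,000,000,000 / 1,073,741,824 = 9,313.226 GiB

9,313.226 GiB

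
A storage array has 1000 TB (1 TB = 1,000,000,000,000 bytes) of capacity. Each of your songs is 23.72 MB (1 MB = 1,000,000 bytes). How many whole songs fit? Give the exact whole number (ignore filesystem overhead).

42,158,516

Capacity: 1000 TB = 1,000,000,000,000,000 bytes
Per item: 23.72 MB = 23,720,000 bytes
⌊1,000,000,000,000,000 / 23,720,000⌋ = 42,158,516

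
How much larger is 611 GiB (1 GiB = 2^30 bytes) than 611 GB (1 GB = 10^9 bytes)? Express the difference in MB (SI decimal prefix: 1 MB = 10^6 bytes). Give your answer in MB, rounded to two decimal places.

45,056.25 MB

611 GiB = 611 × 1,073,741,824 = 656,056,254,464 bytes
611 GB = 611 × 1,000,000,000 = 611,000,000,000 bytes
difference = 45,056,254,464 bytes
45,056,254,464 / 1,000,000 = 45,056.25 MB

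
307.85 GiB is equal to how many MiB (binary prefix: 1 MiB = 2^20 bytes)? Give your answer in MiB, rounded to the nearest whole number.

315,238 MiB

307.85 GiB = 307.85 × 2^30 bytes = 330,551,420,518.4 bytes
1 MiB = 1,048,576 bytes
330,551,420,518.4 / 1,048,576 = 315,238 MiB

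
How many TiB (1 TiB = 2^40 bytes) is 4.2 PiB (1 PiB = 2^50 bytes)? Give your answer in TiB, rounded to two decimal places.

4,300.80 TiB

4.2 PiB = 4.2 × 2^50 bytes = 4,728,779,608,739,020.8 bytes
1 TiB = 1,099,511,627,776 bytes
4,728,779,608,739,020.8 / 1,099,511,627,776 = 4,300.80 TiB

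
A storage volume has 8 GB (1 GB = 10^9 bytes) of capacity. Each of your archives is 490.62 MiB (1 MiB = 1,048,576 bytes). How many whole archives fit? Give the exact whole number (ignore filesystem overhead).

15

Capacity: 8 GB = 8,000,000,000 bytes
Per item: 490.62 MiB = 514,452,357.12 bytes
⌊8,000,000,000 / 514,452,357.12⌋ = 15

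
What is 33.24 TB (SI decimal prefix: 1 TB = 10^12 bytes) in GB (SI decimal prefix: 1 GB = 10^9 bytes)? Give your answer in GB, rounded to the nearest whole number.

33,240 GB

33.24 TB = 33.24 × 10^12 bytes = 33,240,000,000,000 bytes
1 GB = 10^9 bytes = 1,000,000,000 bytes
33,240,000,000,000 / 1,000,000,000 = 33,240 GB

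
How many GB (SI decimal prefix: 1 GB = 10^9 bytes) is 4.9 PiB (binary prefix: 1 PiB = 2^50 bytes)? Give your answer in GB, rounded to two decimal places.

5,516,909.54 GB

4.9 PiB × 1,125,899,906,842,624 bytes/PiB = 5,516,909,543,528,857.6 bytes
1 GB = 10^9 bytes = 1,000,000,000 bytes
5,516,909,543,528,857.6 / 1,000,000,000 = 5,516,909.54 GB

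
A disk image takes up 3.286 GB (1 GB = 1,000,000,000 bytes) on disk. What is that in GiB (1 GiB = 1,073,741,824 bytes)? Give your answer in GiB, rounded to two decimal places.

3.06 GiB

3.286 GB = 3.286 × 10^9 bytes = 3,286,000,000 bytes
1 GiB = 2^30 bytes = 1,073,741,824 bytes
3,286,000,000 / 1,073,741,824 = 3.06 GiB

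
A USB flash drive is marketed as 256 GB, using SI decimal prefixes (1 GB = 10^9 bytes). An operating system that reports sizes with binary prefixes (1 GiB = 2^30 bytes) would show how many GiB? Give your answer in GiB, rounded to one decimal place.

256 GB = 256 × 10^9 bytes = 256,000,000,000 bytes
1 GiB = 1,073,741,824 bytes
256,000,000,000 / 1,073,741,824 = 238.4 GiB

238.4 GiB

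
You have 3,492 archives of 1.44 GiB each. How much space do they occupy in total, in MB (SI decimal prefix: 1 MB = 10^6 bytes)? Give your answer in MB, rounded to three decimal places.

Total = 3,492 × 1.44 GiB = 5028.48 GiB
= 5028.48 × 1,073,741,824 bytes = 5,399,289,287,147.52 bytes
1 MB = 1,000,000 bytes
5,399,289,287,147.52 / 1,000,000 = 5,399,289.287 MB

5,399,289.287 MB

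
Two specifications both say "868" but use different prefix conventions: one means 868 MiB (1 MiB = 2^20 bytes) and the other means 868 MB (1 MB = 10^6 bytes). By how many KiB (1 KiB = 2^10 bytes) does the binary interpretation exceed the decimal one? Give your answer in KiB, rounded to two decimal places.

41,175.75 KiB

868 MiB = 868 × 1,048,576 = 910,163,968 bytes
868 MB = 868 × 1,000,000 = 868,000,000 bytes
difference = 42,163,968 bytes
42,163,968 / 1,024 = 41,175.75 KiB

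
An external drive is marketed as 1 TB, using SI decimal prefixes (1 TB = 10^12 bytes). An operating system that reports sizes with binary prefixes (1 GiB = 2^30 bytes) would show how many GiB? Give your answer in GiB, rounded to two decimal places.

1 TB × 1,000,000,000,000 bytes/TB = 1,000,000,000,000 bytes
1 GiB = 2^30 bytes = 1,073,741,824 bytes
1,000,000,000,000 / 1,073,741,824 = 931.32 GiB

931.32 GiB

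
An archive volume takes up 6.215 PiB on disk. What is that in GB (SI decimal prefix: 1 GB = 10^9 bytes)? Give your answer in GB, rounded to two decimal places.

6,997,467.92 GB

6.215 PiB = 6.215 × 2^50 bytes = 6,997,467,921,026,908.16 bytes
1 GB = 1,000,000,000 bytes
6,997,467,921,026,908.16 / 1,000,000,000 = 6,997,467.92 GB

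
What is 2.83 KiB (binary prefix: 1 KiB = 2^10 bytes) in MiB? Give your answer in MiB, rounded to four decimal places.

2.83 KiB = 2.83 × 2^10 bytes = 2,897.92 bytes
1 MiB = 2^20 bytes = 1,048,576 bytes
2,897.92 / 1,048,576 = 0.0028 MiB

0.0028 MiB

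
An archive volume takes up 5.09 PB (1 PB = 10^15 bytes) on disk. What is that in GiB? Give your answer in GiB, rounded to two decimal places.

4,740,431.90 GiB

5.09 PB × 1,000,000,000,000,000 bytes/PB = 5,090,000,000,000,000 bytes
1 GiB = 2^30 bytes = 1,073,741,824 bytes
5,090,000,000,000,000 / 1,073,741,824 = 4,740,431.90 GiB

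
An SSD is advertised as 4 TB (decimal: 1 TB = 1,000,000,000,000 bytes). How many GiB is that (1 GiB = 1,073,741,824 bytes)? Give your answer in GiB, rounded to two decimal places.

4 TB × 1,000,000,000,000 bytes/TB = 4,000,000,000,000 bytes
1 GiB = 2^30 bytes = 1,073,741,824 bytes
4,000,000,000,000 / 1,073,741,824 = 3,725.29 GiB

3,725.29 GiB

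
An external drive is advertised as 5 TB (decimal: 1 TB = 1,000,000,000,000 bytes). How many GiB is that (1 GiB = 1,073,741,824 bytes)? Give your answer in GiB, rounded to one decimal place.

4,656.6 GiB

5 TB × 1,000,000,000,000 bytes/TB = 5,000,000,000,000 bytes
1 GiB = 1,073,741,824 bytes
5,000,000,000,000 / 1,073,741,824 = 4,656.6 GiB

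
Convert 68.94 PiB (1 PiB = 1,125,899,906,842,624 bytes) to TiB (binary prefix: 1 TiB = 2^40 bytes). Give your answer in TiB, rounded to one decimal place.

70,594.6 TiB

68.94 PiB = 68.94 × 2^50 bytes = 77,619,539,577,730,498.56 bytes
1 TiB = 1,099,511,627,776 bytes
77,619,539,577,730,498.56 / 1,099,511,627,776 = 70,594.6 TiB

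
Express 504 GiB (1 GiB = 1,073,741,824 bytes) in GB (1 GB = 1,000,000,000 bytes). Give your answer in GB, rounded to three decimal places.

541.166 GB

504 GiB × 1,073,741,824 bytes/GiB = 541,165,879,296 bytes
1 GB = 10^9 bytes = 1,000,000,000 bytes
541,165,879,296 / 1,000,000,000 = 541.166 GB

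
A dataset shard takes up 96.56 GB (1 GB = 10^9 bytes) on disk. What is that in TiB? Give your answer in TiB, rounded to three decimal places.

0.088 TiB

96.56 GB × 1,000,000,000 bytes/GB = 96,560,000,000 bytes
1 TiB = 1,099,511,627,776 bytes
96,560,000,000 / 1,099,511,627,776 = 0.088 TiB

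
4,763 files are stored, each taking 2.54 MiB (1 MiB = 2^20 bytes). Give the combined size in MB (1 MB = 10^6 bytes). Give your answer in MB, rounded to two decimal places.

12,685.69 MB

Total = 4,763 × 2.54 MiB = 12098.02 MiB
= 12098.02 × 1,048,576 bytes = 12,685,693,419.52 bytes
1 MB = 1,000,000 bytes
12,685,693,419.52 / 1,000,000 = 12,685.69 MB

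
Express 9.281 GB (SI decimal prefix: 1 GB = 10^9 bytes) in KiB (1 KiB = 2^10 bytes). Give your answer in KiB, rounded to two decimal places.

9,063,476.56 KiB

9.281 GB × 1,000,000,000 bytes/GB = 9,281,000,000 bytes
1 KiB = 2^10 bytes = 1,024 bytes
9,281,000,000 / 1,024 = 9,063,476.56 KiB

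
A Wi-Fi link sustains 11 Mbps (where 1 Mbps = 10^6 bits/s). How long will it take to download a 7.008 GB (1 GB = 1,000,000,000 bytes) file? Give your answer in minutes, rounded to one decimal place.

7.008 GB = 7,008,000,000 bytes = 56,064,000,000 bits
11 Mbps = 11,000,000 bits/s
time = 56,064,000,000 / 11,000,000 = 5,096.73 s
5,096.73 s / 60 = 84.9 minutes

84.9 minutes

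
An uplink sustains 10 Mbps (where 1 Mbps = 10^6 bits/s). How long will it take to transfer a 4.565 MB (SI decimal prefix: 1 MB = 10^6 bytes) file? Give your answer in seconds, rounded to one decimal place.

3.7 seconds

4.565 MB = 4,565,000 bytes = 36,520,000 bits
10 Mbps = 10,000,000 bits/s
time = 36,520,000 / 10,000,000 = 3.7 s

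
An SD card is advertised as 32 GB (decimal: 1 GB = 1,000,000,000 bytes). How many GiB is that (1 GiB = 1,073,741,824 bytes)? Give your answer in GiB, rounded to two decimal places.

29.80 GiB

32 GB × 1,000,000,000 bytes/GB = 32,000,000,000 bytes
1 GiB = 2^30 bytes = 1,073,741,824 bytes
32,000,000,000 / 1,073,741,824 = 29.80 GiB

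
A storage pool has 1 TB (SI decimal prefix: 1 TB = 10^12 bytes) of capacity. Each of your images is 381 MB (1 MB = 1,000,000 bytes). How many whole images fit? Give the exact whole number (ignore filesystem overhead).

Capacity: 1 TB = 1,000,000,000,000 bytes
Per item: 381 MB = 381,000,000 bytes
⌊1,000,000,000,000 / 381,000,000⌋ = 2,624

2,624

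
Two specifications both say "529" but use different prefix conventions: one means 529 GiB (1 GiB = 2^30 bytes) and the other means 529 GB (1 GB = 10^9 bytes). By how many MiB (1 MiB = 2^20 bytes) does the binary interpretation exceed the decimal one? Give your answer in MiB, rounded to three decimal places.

529 GiB = 529 × 1,073,741,824 = 568,009,424,896 bytes
529 GB = 529 × 1,000,000,000 = 529,000,000,000 bytes
difference = 39,009,424,896 bytes
39,009,424,896 / 1,048,576 = 37,202.287 MiB

37,202.287 MiB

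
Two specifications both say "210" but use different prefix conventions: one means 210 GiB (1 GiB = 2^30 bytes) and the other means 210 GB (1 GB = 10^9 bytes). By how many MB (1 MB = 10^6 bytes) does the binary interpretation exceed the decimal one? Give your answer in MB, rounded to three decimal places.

15,485.783 MB

210 GiB = 210 × 1,073,741,824 = 225,485,783,040 bytes
210 GB = 210 × 1,000,000,000 = 210,000,000,000 bytes
difference = 15,485,783,040 bytes
15,485,783,040 / 1,000,000 = 15,485.783 MB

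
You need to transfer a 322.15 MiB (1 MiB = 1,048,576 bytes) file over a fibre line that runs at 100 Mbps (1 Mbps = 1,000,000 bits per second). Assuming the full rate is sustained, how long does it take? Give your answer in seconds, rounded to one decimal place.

27.0 seconds

322.15 MiB = 337,798,758.4 bytes = 2,702,390,067.2 bits
100 Mbps = 100,000,000 bits/s
time = 2,702,390,067.2 / 100,000,000 = 27.0 s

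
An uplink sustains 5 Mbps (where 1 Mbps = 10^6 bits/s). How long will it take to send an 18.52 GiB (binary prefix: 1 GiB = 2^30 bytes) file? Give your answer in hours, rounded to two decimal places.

8.84 hours

18.52 GiB = 19,885,698,580.48 bytes = 159,085,588,643.84 bits
5 Mbps = 5,000,000 bits/s
time = 159,085,588,643.84 / 5,000,000 = 31,817.1177 s
31,817.1177 s / 3600 = 8.84 hours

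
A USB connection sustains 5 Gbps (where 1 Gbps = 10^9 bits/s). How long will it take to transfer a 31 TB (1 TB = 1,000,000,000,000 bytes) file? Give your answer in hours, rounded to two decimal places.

31 TB = 31,000,000,000,000 bytes = 248,000,000,000,000 bits
5 Gbps = 5,000,000,000 bits/s
time = 248,000,000,000,000 / 5,000,000,000 = 49,600.0000 s
49,600.0000 s / 3600 = 13.78 hours

13.78 hours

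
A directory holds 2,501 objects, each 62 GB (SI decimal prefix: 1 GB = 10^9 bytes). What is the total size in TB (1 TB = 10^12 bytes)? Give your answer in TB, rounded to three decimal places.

Total = 2,501 × 62 GB = 155,062 GB
= 155,062 × 1,000,000,000 bytes = 155,062,000,000,000 bytes
1 TB = 1,000,000,000,000 bytes
155,062,000,000,000 / 1,000,000,000,000 = 155.062 TB

155.062 TB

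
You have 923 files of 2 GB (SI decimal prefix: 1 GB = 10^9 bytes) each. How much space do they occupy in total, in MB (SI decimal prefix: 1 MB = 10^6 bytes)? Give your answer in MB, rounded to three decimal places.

1,846,000.000 MB

Total = 923 × 2 GB = 1846 GB
= 1846 × 1,000,000,000 bytes = 1,846,000,000,000 bytes
1 MB = 1,000,000 bytes
1,846,000,000,000 / 1,000,000 = 1,846,000.000 MB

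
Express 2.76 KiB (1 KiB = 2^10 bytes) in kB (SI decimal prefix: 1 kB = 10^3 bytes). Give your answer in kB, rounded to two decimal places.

2.76 KiB = 2.76 × 2^10 bytes = 2,826.24 bytes
1 kB = 1,000 bytes
2,826.24 / 1,000 = 2.83 kB

2.83 kB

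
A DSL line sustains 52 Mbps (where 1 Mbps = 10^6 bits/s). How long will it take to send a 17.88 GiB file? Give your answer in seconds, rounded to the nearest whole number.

2,954 seconds

17.88 GiB = 19,198,503,813.12 bytes = 153,588,030,504.96 bits
52 Mbps = 52,000,000 bits/s
time = 153,588,030,504.96 / 52,000,000 = 2,954 s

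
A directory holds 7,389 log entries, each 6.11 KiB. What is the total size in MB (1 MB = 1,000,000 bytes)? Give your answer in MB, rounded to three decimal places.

Total = 7,389 × 6.11 KiB = 45146.79 KiB
= 45146.79 × 1,024 bytes = 46,230,312.96 bytes
1 MB = 1,000,000 bytes
46,230,312.96 / 1,000,000 = 46.230 MB

46.230 MB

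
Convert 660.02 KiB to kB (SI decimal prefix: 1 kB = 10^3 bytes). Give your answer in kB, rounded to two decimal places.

660.02 KiB = 660.02 × 2^10 bytes = 675,860.48 bytes
1 kB = 1,000 bytes
675,860.48 / 1,000 = 675.86 kB

675.86 kB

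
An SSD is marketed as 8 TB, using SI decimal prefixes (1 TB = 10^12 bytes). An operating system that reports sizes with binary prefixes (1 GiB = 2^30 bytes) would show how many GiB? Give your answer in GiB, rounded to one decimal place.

7,450.6 GiB

8 TB = 8 × 10^12 bytes = 8,000,000,000,000 bytes
1 GiB = 2^30 bytes = 1,073,741,824 bytes
8,000,000,000,000 / 1,073,741,824 = 7,450.6 GiB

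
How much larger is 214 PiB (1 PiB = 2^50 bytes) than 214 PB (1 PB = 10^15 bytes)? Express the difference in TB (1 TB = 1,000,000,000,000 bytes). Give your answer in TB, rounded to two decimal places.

214 PiB = 214 × 1,125,899,906,842,624 = 240,942,580,064,321,536 bytes
214 PB = 214 × 1,000,000,000,000,000 = 214,000,000,000,000,000 bytes
difference = 26,942,580,064,321,536 bytes
26,942,580,064,321,536 / 1,000,000,000,000 = 26,942.58 TB

26,942.58 TB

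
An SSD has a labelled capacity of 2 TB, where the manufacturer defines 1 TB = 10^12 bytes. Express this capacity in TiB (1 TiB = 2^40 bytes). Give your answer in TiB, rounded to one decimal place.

1.8 TiB

2 TB = 2 × 10^12 bytes = 2,000,000,000,000 bytes
1 TiB = 2^40 bytes = 1,099,511,627,776 bytes
2,000,000,000,000 / 1,099,511,627,776 = 1.8 TiB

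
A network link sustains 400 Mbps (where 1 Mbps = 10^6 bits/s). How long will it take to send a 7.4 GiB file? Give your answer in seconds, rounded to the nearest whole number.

7.4 GiB = 7,945,689,497.6 bytes = 63,565,515,980.8 bits
400 Mbps = 400,000,000 bits/s
time = 63,565,515,980.8 / 400,000,000 = 159 s

159 seconds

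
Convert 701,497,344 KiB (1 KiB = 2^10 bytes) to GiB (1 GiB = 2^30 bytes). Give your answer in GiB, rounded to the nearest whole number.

701,497,344 KiB = 701,497,344 × 2^10 bytes = 718,333,280,256 bytes
1 GiB = 2^30 bytes = 1,073,741,824 bytes
718,333,280,256 / 1,073,741,824 = 669 GiB

669 GiB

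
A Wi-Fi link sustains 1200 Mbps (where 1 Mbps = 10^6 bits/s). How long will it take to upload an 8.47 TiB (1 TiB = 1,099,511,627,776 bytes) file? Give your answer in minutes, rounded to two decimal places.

1,034.76 minutes

8.47 TiB = 9,312,863,487,262.72 bytes = 74,502,907,898,101.76 bits
1200 Mbps = 1,200,000,000 bits/s
time = 74,502,907,898,101.76 / 1,200,000,000 = 62,085.757 s
62,085.757 s / 60 = 1,034.76 minutes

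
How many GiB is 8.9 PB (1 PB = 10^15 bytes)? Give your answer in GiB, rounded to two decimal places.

8,288,770.91 GiB

8.9 PB = 8.9 × 10^15 bytes = 8,900,000,000,000,000 bytes
1 GiB = 1,073,741,824 bytes
8,900,000,000,000,000 / 1,073,741,824 = 8,288,770.91 GiB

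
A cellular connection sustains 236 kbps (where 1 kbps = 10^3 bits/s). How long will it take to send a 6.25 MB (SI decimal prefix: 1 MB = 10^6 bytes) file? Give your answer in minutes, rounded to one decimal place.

6.25 MB = 6,250,000 bytes = 50,000,000 bits
236 kbps = 236,000 bits/s
time = 50,000,000 / 236,000 = 211.86 s
211.86 s / 60 = 3.5 minutes

3.5 minutes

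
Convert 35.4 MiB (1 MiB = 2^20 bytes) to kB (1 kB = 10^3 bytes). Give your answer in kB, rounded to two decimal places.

35.4 MiB × 1,048,576 bytes/MiB = 37,119,590.4 bytes
1 kB = 10^3 bytes = 1,000 bytes
37,119,590.4 / 1,000 = 37,119.59 kB

37,119.59 kB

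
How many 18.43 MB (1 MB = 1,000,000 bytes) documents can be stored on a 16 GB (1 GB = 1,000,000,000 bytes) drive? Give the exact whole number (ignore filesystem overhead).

Capacity: 16 GB = 16,000,000,000 bytes
Per item: 18.43 MB = 18,430,000 bytes
⌊16,000,000,000 / 18,430,000⌋ = 868

868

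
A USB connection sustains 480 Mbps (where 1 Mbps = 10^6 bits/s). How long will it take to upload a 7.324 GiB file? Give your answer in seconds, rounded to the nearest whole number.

7.324 GiB = 7,864,085,118.976 bytes = 62,912,680,951.808 bits
480 Mbps = 480,000,000 bits/s
time = 62,912,680,951.808 / 480,000,000 = 131 s

131 seconds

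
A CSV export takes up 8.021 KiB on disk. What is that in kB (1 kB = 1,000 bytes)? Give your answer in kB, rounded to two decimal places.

8.021 KiB × 1,024 bytes/KiB = 8,213.504 bytes
1 kB = 1,000 bytes
8,213.504 / 1,000 = 8.21 kB

8.21 kB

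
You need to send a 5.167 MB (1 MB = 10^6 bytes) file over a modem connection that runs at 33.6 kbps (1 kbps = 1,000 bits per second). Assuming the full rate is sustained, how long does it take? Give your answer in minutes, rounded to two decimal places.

5.167 MB = 5,167,000 bytes = 41,336,000 bits
33.6 kbps = 33,600 bits/s
time = 41,336,000 / 33,600 = 1,230.238 s
1,230.238 s / 60 = 20.50 minutes

20.50 minutes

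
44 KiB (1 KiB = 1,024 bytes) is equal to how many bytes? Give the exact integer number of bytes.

45,056 bytes

44 × 1,024 = 45,056 bytes  (1 KiB = 2^10 bytes)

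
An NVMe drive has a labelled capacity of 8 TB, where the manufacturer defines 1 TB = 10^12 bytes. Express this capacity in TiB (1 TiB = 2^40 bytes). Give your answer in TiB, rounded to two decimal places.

7.28 TiB

8 TB = 8 × 10^12 bytes = 8,000,000,000,000 bytes
1 TiB = 1,099,511,627,776 bytes
8,000,000,000,000 / 1,099,511,627,776 = 7.28 TiB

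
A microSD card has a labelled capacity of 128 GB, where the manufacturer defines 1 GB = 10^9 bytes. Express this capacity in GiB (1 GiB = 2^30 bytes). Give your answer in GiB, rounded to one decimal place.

128 GB = 128 × 10^9 bytes = 128,000,000,000 bytes
1 GiB = 2^30 bytes = 1,073,741,824 bytes
128,000,000,000 / 1,073,741,824 = 119.2 GiB

119.2 GiB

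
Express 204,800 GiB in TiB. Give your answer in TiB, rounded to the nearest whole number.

204,800 GiB = 204,800 × 2^30 bytes = 219,902,325,555,200 bytes
1 TiB = 2^40 bytes = 1,099,511,627,776 bytes
219,902,325,555,200 / 1,099,511,627,776 = 200 TiB

200 TiB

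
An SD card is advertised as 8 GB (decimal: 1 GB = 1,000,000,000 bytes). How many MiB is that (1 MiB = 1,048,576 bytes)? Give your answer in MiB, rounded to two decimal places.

8 GB × 1,000,000,000 bytes/GB = 8,000,000,000 bytes
1 MiB = 2^20 bytes = 1,048,576 bytes
8,000,000,000 / 1,048,576 = 7,629.39 MiB

7,629.39 MiB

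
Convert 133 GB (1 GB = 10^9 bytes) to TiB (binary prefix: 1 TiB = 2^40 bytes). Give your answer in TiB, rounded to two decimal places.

133 GB = 133 × 10^9 bytes = 133,000,000,000 bytes
1 TiB = 1,099,511,627,776 bytes
133,000,000,000 / 1,099,511,627,776 = 0.12 TiB

0.12 TiB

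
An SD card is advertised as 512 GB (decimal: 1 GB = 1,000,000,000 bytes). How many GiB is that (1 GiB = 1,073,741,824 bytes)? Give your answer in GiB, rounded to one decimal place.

512 GB = 512 × 10^9 bytes = 512,000,000,000 bytes
1 GiB = 2^30 bytes = 1,073,741,824 bytes
512,000,000,000 / 1,073,741,824 = 476.8 GiB

476.8 GiB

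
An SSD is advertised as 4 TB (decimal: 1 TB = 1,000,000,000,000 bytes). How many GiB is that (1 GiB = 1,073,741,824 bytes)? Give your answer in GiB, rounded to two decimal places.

4 TB = 4 × 10^12 bytes = 4,000,000,000,000 bytes
1 GiB = 2^30 bytes = 1,073,741,824 bytes
4,000,000,000,000 / 1,073,741,824 = 3,725.29 GiB

3,725.29 GiB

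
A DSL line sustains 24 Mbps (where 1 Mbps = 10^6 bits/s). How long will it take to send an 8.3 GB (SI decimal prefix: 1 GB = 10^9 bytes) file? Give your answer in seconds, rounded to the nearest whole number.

8.3 GB = 8,300,000,000 bytes = 66,400,000,000 bits
24 Mbps = 24,000,000 bits/s
time = 66,400,000,000 / 24,000,000 = 2,767 s

2,767 seconds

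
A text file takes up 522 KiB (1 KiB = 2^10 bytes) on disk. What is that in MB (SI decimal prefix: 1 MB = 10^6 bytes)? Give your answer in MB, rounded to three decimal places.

0.535 MB

522 KiB = 522 × 2^10 bytes = 534,528 bytes
1 MB = 10^6 bytes = 1,000,000 bytes
534,528 / 1,000,000 = 0.535 MB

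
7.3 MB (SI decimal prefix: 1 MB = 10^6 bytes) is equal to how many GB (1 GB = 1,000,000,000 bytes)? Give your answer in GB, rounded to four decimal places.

7.3 MB × 1,000,000 bytes/MB = 7,300,000 bytes
1 GB = 10^9 bytes = 1,000,000,000 bytes
7,300,000 / 1,000,000,000 = 0.0073 GB

0.0073 GB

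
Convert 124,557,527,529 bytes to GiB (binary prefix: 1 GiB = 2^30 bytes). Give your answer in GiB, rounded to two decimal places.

116.00 GiB

124,557,527,529 bytes given.
1 GiB = 2^30 bytes = 1,073,741,824 bytes
124,557,527,529 / 1,073,741,824 = 116.00 GiB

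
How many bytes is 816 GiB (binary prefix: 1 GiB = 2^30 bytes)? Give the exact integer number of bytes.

816 × 1,073,741,824 = 876,173,328,384 bytes  (1 GiB = 2^30 bytes)

876,173,328,384 bytes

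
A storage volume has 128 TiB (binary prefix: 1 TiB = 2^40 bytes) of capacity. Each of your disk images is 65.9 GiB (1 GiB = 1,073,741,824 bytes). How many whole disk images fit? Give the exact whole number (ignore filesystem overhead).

1,988

Capacity: 128 TiB = 140,737,488,355,328 bytes
Per item: 65.9 GiB = 70,759,586,201.6 bytes
⌊140,737,488,355,328 / 70,759,586,201.6⌋ = 1,988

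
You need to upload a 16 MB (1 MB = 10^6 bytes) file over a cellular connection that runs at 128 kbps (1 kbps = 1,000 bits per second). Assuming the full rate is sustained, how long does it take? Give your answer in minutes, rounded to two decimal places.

16.67 minutes

16 MB = 16,000,000 bytes = 128,000,000 bits
128 kbps = 128,000 bits/s
time = 128,000,000 / 128,000 = 1,000.000 s
1,000.000 s / 60 = 16.67 minutes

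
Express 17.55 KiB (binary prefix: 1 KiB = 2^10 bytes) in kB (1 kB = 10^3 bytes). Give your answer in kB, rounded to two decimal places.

17.97 kB

17.55 KiB × 1,024 bytes/KiB = 17,971.2 bytes
1 kB = 10^3 bytes = 1,000 bytes
17,971.2 / 1,000 = 17.97 kB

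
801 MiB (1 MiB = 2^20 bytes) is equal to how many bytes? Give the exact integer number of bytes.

839,909,376 bytes

801 × 1,048,576 = 839,909,376 bytes  (1 MiB = 2^20 bytes)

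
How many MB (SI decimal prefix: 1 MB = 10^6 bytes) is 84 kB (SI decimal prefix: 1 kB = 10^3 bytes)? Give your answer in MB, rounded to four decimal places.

0.0840 MB

84 kB = 84 × 10^3 bytes = 84,000 bytes
1 MB = 10^6 bytes = 1,000,000 bytes
84,000 / 1,000,000 = 0.0840 MB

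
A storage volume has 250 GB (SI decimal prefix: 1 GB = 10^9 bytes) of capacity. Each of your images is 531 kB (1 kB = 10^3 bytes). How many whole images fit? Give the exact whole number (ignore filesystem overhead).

470,809

Capacity: 250 GB = 250,000,000,000 bytes
Per item: 531 kB = 531,000 bytes
⌊250,000,000,000 / 531,000⌋ = 470,809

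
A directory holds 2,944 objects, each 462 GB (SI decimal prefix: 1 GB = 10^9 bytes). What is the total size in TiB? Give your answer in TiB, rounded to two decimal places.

Total = 2,944 × 462 GB = 1,360,128 GB
= 1,360,128 × 1,000,000,000 bytes = 1,360,128,000,000,000 bytes
1 TiB = 1,099,511,627,776 bytes
1,360,128,000,000,000 / 1,099,511,627,776 = 1,237.03 TiB

1,237.03 TiB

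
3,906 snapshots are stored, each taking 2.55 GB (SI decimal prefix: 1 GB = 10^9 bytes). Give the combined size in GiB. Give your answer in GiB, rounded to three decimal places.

Total = 3,906 × 2.55 GB = 9960.3 GB
= 9960.3 × 1,000,000,000 bytes = 9,960,300,000,000 bytes
1 GiB = 1,073,741,824 bytes
9,960,300,000,000 / 1,073,741,824 = 9,276.252 GiB

9,276.252 GiB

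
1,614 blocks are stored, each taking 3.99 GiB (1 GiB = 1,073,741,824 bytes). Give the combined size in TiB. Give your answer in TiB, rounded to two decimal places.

6.29 TiB

Total = 1,614 × 3.99 GiB = 6439.86 GiB
= 6439.86 × 1,073,741,824 bytes = 6,914,747,022,704.64 bytes
1 TiB = 1,099,511,627,776 bytes
6,914,747,022,704.64 / 1,099,511,627,776 = 6.29 TiB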